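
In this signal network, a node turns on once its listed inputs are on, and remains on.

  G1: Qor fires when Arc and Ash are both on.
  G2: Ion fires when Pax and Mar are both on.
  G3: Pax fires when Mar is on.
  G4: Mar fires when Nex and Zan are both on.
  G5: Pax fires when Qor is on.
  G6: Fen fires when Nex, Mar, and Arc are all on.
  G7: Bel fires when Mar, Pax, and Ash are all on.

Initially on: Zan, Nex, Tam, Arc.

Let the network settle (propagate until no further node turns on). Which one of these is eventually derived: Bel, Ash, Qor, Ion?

G4: Nex and Zan on → Mar on.
Mar is on, so Pax fires (G3).
Pax and Mar are on, so Ion fires (G2).
No rule produces Ash, and it is not given. Qor would need Arc and Ash (G1), but Ash never turns on. Bel would need Mar, Pax, and Ash (G7), but Ash never turns on.

Ion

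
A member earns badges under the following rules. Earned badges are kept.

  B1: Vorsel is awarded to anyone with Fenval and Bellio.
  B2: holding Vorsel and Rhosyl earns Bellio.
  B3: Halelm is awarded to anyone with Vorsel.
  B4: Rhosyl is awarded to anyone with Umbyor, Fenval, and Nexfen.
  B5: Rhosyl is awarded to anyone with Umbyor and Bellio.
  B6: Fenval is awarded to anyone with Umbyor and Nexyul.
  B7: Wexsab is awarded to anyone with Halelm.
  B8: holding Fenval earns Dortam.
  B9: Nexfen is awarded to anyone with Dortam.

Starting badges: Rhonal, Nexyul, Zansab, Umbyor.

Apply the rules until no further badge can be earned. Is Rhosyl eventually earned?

With Umbyor and Nexyul, Fenval is earned (B6).
With Fenval, Dortam is earned (B8).
With Dortam, Nexfen is earned (B9).
With Umbyor, Fenval, and Nexfen, Rhosyl is earned (B4).

Yes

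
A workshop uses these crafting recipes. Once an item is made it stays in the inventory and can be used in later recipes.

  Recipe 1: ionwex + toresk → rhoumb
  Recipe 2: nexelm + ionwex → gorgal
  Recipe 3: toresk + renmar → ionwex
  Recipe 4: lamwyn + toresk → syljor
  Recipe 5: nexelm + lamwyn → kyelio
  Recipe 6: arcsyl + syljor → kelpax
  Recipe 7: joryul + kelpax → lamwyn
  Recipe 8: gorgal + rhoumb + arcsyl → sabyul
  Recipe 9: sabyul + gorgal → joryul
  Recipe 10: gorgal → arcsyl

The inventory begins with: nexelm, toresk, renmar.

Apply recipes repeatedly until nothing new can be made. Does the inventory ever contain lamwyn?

No

lamwyn would need joryul and kelpax (Recipe 7), but kelpax is never obtained.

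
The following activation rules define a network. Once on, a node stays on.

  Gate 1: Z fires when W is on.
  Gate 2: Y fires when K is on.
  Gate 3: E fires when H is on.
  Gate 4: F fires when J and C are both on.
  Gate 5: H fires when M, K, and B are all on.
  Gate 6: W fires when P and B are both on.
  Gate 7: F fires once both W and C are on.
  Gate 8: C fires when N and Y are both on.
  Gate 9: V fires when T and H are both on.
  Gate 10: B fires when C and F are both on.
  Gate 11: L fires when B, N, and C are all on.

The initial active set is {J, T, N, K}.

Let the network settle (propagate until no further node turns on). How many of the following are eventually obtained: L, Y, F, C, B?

Gate 2: K on → Y on.
Gate 8: N and Y on → C on.
Gate 4: J and C on → F on.
Gate 10: C and F on → B on.
Gate 11: B, N, and C on → L on.
L: reached.
Y: reached.
F: reached.
C: reached.
B: reached.
All 5 are reached.

5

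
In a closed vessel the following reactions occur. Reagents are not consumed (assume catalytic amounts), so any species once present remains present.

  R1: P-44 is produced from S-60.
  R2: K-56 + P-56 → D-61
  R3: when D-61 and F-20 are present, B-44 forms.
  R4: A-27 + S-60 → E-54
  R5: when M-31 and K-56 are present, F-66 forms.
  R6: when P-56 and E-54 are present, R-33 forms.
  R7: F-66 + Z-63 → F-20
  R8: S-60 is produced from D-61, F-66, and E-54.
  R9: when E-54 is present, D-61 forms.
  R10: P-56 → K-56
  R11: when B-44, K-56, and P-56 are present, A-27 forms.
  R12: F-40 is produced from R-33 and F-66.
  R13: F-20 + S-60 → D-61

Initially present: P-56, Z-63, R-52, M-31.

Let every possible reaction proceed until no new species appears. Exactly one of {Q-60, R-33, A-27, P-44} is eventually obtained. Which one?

P-56 present → K-56 forms (R10).
K-56 and P-56 present → D-61 forms (R2).
M-31 and K-56 present → F-66 forms (R5).
F-66 and Z-63 present → F-20 forms (R7).
D-61 and F-20 present → B-44 forms (R3).
B-44, K-56, and P-56 present → A-27 forms (R11).
No rule produces Q-60, and it is not given. P-44 would need S-60 (R1), but S-60 never forms. R-33 would need P-56 and E-54 (R6), but E-54 never forms.

A-27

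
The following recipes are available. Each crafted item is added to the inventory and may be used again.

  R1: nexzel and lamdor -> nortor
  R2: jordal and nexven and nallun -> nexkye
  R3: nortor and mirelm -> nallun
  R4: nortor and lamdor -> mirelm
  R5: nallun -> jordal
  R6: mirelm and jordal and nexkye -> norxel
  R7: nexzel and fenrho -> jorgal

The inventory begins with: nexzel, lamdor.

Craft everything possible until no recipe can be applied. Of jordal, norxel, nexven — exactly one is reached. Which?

jordal

Using R1, nexzel and lamdor make nortor.
Using R4, nortor and lamdor make mirelm.
nortor and mirelm -> nallun (R3).
nallun -> jordal (R5).
norxel would need mirelm, jordal, and nexkye (R6), but nexkye is never obtained. No rule produces nexven, and it is not given.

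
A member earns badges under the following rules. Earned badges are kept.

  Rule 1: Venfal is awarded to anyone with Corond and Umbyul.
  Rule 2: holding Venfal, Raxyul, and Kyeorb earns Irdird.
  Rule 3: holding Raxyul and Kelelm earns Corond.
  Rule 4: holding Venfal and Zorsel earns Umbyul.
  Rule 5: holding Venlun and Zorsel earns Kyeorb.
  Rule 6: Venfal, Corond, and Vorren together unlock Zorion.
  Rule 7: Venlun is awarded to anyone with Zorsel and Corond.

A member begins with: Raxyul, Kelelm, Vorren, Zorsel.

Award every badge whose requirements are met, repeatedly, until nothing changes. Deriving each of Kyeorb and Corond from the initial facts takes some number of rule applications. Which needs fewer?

Corond: With Raxyul and Kelelm, Corond is earned (Rule 3). [1 rule application]
Kyeorb: With Raxyul and Kelelm, Corond is earned (Rule 3). With Zorsel and Corond, Venlun is earned (Rule 7). With Venlun and Zorsel, Kyeorb is earned (Rule 5). [3 rule applications]
Corond needs fewer.

Corond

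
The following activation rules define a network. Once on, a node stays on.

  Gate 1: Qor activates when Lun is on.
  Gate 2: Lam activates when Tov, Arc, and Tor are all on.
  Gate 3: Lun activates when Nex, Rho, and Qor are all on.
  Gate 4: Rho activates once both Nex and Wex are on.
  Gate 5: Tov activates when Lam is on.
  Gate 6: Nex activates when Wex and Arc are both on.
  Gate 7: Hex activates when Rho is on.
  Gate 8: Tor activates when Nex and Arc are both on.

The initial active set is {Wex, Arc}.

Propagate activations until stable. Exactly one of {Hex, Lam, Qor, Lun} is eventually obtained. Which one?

Hex

Gate 6: Wex and Arc on → Nex on.
Nex and Wex are on, so Rho activates (Gate 4).
Gate 7: Rho on → Hex on.
Qor would need Lun (Gate 1), but Lun never turns on. Lam would need Tov, Arc, and Tor (Gate 2), but Tov never turns on. Lun would need Nex, Rho, and Qor (Gate 3), but Qor never turns on.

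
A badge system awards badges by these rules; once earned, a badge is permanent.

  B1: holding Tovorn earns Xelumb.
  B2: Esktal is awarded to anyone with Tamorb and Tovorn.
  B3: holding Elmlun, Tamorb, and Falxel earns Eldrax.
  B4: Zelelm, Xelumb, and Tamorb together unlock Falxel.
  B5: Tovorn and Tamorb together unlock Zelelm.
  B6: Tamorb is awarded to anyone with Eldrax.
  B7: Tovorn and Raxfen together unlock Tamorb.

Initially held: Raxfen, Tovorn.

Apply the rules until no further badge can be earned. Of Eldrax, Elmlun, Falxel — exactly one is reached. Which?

With Tovorn and Raxfen, Tamorb is earned (B7).
With Tovorn, Xelumb is earned (B1).
With Tovorn and Tamorb, Zelelm is earned (B5).
With Zelelm, Xelumb, and Tamorb, Falxel is earned (B4).
No rule produces Elmlun, and it is not given. Eldrax would need Elmlun, Tamorb, and Falxel (B3), but Elmlun is never earned.

Falxel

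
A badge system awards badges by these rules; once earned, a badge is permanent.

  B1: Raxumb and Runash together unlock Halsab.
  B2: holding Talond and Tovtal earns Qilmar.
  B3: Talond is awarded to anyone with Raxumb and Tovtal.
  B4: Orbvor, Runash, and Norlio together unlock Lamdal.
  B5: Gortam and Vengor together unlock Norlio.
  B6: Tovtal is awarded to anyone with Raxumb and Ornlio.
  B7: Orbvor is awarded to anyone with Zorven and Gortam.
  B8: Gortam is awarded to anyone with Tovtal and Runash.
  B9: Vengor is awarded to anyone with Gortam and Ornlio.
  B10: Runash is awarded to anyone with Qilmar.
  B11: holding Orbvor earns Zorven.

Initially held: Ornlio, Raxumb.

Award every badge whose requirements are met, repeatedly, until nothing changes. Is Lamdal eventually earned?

No

Lamdal would need Orbvor, Runash, and Norlio (B4), but Orbvor is never earned.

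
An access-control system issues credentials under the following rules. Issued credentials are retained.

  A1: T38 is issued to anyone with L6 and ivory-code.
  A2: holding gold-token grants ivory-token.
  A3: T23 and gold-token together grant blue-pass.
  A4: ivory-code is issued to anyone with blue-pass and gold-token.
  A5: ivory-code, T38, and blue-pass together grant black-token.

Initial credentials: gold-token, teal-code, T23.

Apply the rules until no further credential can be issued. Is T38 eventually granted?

T38 would need L6 and ivory-code (A1), but L6 is never granted.

No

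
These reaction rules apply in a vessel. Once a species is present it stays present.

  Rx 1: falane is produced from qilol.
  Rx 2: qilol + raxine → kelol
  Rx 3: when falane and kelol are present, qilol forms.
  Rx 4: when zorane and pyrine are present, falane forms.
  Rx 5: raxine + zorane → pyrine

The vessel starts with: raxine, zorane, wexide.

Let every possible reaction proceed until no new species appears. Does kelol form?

No

kelol would need qilol and raxine (Rx 2), but qilol never forms.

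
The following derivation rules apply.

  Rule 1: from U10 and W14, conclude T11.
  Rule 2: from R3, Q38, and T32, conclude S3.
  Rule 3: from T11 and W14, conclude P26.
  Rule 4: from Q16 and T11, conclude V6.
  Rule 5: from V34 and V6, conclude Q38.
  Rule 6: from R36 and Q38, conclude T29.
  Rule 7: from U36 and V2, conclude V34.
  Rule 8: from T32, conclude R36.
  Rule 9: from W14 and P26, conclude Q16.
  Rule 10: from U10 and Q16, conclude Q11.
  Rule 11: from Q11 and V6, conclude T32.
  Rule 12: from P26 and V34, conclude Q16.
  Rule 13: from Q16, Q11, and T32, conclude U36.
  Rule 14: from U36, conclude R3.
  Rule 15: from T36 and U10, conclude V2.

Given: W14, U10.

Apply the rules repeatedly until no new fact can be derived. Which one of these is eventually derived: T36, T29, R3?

R3

U10 and W14 hold, so T11 follows (Rule 1).
T11 and W14 hold, so P26 follows (Rule 3).
From W14 and P26, Rule 9 gives Q16.
Q16 and T11 hold, so V6 follows (Rule 4).
U10 and Q16 hold, so Q11 follows (Rule 10).
From Q11 and V6, Rule 11 gives T32.
From Q16, Q11, and T32, Rule 13 gives U36.
From U36, Rule 14 gives R3.
No rule produces T36, and it is not given. T29 would need R36 and Q38 (Rule 6), but Q38 is never established.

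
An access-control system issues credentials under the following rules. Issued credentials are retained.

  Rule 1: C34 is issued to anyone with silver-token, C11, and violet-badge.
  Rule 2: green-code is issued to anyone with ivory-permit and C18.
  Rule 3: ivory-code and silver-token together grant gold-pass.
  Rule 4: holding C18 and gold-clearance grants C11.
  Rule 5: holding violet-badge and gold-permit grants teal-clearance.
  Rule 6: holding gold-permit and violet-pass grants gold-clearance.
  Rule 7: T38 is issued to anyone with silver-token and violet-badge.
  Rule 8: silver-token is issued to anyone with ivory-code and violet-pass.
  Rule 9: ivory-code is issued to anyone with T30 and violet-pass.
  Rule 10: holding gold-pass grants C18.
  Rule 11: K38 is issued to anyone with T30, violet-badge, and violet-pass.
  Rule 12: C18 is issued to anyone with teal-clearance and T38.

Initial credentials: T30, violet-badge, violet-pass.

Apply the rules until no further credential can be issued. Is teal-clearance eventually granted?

No

teal-clearance would need violet-badge and gold-permit (Rule 5), but gold-permit is never granted.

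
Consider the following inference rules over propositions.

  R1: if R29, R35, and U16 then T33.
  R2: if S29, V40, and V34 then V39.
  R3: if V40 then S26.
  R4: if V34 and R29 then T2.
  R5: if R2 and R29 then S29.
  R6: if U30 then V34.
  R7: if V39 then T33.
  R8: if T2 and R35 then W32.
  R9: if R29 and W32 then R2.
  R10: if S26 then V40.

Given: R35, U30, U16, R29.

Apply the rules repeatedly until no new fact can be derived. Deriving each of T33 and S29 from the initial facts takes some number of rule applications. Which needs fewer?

T33

T33: R29, R35, and U16 hold, so T33 follows (R1). [1 rule application]
S29: From U30, R6 gives V34. V34 and R29 hold, so T2 follows (R4). T2 and R35 hold, so W32 follows (R8). From R29 and W32, R9 gives R2. R2 and R29 hold, so S29 follows (R5). [5 rule applications]
T33 needs fewer.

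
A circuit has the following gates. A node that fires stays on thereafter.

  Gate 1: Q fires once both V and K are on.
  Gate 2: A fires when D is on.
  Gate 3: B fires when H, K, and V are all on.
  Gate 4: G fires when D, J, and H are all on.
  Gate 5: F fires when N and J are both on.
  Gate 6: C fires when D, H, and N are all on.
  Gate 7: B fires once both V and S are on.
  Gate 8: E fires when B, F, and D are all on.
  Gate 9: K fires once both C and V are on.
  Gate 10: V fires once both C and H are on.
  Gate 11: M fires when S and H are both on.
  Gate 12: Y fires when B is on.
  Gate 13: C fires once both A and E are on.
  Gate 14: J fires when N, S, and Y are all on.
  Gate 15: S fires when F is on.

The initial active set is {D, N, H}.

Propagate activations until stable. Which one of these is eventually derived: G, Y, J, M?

Y

Gate 6: D, H, and N on → C on.
C and H are on, so V fires (Gate 10).
Gate 9: C and V on → K on.
Gate 3: H, K, and V on → B on.
Gate 12: B on → Y on.
J would need N, S, and Y (Gate 14), but S never turns on. M would need S and H (Gate 11), but S never turns on. G would need D, J, and H (Gate 4), but J never turns on.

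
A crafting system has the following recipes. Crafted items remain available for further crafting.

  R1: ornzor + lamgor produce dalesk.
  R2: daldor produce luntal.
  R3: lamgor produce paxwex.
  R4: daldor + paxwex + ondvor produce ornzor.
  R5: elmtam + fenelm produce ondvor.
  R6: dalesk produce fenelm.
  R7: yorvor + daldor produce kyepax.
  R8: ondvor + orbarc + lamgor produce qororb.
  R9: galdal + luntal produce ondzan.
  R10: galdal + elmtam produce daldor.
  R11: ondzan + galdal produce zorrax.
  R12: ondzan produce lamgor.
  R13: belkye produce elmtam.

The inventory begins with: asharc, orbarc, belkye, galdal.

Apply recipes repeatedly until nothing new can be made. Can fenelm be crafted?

fenelm would need dalesk (R6), but dalesk is never obtained.

No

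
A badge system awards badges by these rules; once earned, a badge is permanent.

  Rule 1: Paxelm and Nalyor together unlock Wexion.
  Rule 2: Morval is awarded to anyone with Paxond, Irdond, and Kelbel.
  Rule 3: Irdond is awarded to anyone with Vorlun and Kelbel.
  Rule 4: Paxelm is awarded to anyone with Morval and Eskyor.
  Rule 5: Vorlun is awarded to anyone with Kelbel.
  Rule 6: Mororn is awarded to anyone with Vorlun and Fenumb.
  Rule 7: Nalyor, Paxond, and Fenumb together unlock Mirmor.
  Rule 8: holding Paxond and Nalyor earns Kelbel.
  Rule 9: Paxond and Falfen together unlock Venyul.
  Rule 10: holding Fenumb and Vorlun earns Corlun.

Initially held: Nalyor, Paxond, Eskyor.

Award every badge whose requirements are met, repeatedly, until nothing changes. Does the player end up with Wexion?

With Paxond and Nalyor, Kelbel is earned (Rule 8).
With Kelbel, Vorlun is earned (Rule 5).
With Vorlun and Kelbel, Irdond is earned (Rule 3).
With Paxond, Irdond, and Kelbel, Morval is earned (Rule 2).
With Morval and Eskyor, Paxelm is earned (Rule 4).
With Paxelm and Nalyor, Wexion is earned (Rule 1).

Yes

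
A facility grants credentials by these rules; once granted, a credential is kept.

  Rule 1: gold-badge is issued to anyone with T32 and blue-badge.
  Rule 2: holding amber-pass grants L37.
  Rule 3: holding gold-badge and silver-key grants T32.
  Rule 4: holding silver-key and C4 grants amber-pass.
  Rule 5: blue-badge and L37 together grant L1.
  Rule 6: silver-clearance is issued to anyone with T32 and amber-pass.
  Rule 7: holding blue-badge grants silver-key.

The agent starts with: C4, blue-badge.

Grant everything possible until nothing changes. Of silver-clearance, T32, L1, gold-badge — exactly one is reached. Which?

Holding blue-badge grants silver-key (Rule 7).
Holding silver-key and C4 grants amber-pass (Rule 4).
Holding amber-pass grants L37 (Rule 2).
Holding blue-badge and L37 grants L1 (Rule 5).
gold-badge would need T32 and blue-badge (Rule 1), but T32 is never granted. T32 would need gold-badge and silver-key (Rule 3), but gold-badge is never granted. silver-clearance would need T32 and amber-pass (Rule 6), but T32 is never granted.

L1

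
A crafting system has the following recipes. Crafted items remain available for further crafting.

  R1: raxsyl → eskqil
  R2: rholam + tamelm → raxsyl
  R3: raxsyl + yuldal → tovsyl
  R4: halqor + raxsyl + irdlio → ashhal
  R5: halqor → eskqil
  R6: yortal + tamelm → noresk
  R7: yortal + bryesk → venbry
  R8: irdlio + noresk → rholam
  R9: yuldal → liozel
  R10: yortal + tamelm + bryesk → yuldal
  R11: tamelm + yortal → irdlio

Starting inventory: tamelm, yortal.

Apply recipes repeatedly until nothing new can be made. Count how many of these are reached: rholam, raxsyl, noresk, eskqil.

4

tamelm + yortal → irdlio (R11).
yortal + tamelm → noresk (R6).
irdlio + noresk → rholam (R8).
Using R2, rholam and tamelm make raxsyl.
raxsyl → eskqil (R1).
rholam: reached.
raxsyl: reached.
noresk: reached.
eskqil: reached.
All 4 are reached.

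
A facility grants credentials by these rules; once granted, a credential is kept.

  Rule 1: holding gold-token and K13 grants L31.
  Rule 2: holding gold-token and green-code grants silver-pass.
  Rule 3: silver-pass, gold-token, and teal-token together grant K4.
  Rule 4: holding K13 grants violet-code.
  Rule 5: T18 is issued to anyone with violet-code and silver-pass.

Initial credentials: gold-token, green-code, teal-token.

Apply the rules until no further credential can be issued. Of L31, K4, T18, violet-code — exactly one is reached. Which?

K4

Holding gold-token and green-code grants silver-pass (Rule 2).
Holding silver-pass, gold-token, and teal-token grants K4 (Rule 3).
L31 would need gold-token and K13 (Rule 1), but K13 is never granted. violet-code would need K13 (Rule 4), but K13 is never granted. T18 would need violet-code and silver-pass (Rule 5), but violet-code is never granted.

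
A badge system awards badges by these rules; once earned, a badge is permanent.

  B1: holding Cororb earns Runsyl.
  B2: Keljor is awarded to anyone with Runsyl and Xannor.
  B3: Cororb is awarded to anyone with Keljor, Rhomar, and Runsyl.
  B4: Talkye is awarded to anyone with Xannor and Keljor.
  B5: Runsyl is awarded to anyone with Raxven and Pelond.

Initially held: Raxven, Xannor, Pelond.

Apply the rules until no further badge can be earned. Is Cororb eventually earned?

Cororb would need Keljor, Rhomar, and Runsyl (B3), but Rhomar is never earned.

No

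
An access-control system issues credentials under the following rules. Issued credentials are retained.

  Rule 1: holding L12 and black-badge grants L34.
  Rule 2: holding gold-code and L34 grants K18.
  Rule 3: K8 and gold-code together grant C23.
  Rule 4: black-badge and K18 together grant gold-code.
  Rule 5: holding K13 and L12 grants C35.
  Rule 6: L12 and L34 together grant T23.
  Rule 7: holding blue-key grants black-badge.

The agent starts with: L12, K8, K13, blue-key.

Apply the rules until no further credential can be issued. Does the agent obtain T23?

Yes

Holding blue-key grants black-badge (Rule 7).
Holding L12 and black-badge grants L34 (Rule 1).
Holding L12 and L34 grants T23 (Rule 6).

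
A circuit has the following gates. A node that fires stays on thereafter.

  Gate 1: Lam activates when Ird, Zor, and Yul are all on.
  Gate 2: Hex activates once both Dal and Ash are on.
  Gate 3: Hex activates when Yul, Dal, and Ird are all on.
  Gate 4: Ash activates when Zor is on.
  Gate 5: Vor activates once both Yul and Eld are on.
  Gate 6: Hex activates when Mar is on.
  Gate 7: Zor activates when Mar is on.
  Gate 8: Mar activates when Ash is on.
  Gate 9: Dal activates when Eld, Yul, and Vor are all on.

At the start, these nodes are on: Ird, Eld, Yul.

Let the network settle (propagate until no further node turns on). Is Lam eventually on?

No

Lam would need Ird, Zor, and Yul (Gate 1), but Zor never turns on.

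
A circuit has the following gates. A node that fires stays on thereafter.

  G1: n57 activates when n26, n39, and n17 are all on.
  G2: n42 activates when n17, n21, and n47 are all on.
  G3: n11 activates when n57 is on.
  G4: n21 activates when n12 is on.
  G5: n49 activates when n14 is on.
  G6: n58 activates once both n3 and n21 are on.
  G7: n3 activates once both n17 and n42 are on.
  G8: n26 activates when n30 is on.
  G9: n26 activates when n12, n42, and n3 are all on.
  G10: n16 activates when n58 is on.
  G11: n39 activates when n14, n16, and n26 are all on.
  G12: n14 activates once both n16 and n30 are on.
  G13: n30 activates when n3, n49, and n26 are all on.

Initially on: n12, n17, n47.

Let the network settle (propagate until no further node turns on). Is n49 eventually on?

No

n49 would need n14 (G5), but n14 never turns on.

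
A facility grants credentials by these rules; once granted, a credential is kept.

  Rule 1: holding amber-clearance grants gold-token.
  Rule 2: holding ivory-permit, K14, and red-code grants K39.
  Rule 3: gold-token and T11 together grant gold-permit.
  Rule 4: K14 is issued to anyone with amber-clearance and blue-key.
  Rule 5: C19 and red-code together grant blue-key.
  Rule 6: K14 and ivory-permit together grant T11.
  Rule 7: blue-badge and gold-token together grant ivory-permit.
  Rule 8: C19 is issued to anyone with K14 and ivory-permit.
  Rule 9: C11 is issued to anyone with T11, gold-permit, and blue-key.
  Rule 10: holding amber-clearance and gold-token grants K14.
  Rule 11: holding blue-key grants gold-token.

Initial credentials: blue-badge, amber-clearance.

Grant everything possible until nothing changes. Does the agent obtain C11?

C11 would need T11, gold-permit, and blue-key (Rule 9), but blue-key is never granted.

No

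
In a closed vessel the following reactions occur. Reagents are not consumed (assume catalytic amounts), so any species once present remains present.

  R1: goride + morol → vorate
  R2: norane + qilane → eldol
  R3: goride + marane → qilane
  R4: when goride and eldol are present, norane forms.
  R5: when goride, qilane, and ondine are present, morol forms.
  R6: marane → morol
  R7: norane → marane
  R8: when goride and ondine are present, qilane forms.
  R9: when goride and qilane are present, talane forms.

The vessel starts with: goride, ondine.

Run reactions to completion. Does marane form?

marane would need norane (R7), but norane never forms.

No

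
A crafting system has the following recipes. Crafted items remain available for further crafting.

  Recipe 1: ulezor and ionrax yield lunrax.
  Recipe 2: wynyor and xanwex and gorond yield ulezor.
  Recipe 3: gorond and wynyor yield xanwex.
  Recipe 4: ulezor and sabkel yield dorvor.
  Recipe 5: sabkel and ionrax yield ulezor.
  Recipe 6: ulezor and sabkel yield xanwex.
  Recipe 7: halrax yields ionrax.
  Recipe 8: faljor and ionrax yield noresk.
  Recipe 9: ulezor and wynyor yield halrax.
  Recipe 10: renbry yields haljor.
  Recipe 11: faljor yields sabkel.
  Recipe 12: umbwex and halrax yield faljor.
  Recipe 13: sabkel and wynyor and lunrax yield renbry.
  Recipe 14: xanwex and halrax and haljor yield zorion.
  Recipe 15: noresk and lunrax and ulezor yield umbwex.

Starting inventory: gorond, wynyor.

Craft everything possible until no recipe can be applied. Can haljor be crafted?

haljor would need renbry (Recipe 10), but renbry is never obtained.

No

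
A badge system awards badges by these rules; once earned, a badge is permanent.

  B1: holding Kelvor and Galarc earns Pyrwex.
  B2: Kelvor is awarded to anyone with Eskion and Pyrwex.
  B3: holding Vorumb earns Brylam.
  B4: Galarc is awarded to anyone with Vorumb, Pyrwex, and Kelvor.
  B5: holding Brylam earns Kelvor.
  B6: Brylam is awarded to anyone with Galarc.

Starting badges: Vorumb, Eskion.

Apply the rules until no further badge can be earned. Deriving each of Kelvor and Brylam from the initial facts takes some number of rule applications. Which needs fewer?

Brylam

Brylam: With Vorumb, Brylam is earned (B3). [1 rule application]
Kelvor: With Vorumb, Brylam is earned (B3). With Brylam, Kelvor is earned (B5). [2 rule applications]
Brylam needs fewer.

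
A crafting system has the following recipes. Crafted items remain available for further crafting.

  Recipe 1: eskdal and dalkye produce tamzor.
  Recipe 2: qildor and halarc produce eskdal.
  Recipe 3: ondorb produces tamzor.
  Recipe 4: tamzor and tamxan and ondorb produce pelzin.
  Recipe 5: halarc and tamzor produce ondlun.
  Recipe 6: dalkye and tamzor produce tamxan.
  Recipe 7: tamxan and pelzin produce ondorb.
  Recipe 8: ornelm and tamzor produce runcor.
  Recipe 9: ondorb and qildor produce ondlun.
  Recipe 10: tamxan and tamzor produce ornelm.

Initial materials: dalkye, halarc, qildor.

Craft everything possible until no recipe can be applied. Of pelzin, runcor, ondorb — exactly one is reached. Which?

runcor

qildor and halarc → eskdal (Recipe 2).
Using Recipe 1, eskdal and dalkye make tamzor.
dalkye and tamzor → tamxan (Recipe 6).
tamxan and tamzor → ornelm (Recipe 10).
ornelm and tamzor → runcor (Recipe 8).
ondorb would need tamxan and pelzin (Recipe 7), but pelzin is never obtained. pelzin would need tamzor, tamxan, and ondorb (Recipe 4), but ondorb is never obtained.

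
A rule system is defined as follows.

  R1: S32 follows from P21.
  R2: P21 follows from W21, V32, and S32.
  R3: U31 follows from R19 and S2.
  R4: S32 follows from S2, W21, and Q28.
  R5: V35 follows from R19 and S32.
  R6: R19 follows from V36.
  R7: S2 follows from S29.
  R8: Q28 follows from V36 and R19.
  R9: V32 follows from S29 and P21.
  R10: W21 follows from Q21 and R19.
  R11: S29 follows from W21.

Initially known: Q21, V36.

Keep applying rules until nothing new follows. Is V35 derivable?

V36 holds, so R19 follows (R6).
Q21 and R19 hold, so W21 follows (R10).
V36 and R19 hold, so Q28 follows (R8).
From W21, R11 gives S29.
S29 holds, so S2 follows (R7).
S2, W21, and Q28 hold, so S32 follows (R4).
From R19 and S32, R5 gives V35.

Yes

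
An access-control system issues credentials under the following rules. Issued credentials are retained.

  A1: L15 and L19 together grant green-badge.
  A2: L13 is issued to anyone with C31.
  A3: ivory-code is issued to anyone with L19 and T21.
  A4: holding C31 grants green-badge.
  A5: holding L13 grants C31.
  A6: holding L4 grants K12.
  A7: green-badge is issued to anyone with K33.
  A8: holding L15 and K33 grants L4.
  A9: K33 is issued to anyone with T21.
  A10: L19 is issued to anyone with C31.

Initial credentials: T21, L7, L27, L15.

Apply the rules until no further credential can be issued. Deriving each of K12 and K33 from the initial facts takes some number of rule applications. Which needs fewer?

K33: Holding T21 grants K33 (A9). [1 rule application]
K12: Holding T21 grants K33 (A9). Holding L15 and K33 grants L4 (A8). Holding L4 grants K12 (A6). [3 rule applications]
K33 needs fewer.

K33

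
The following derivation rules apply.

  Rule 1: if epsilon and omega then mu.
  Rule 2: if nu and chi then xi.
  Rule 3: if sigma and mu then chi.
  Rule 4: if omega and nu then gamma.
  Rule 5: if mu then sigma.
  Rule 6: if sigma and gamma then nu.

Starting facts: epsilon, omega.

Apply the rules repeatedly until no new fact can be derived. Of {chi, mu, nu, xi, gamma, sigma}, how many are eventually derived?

epsilon and omega hold, so mu follows (Rule 1).
mu holds, so sigma follows (Rule 5).
sigma and mu hold, so chi follows (Rule 3).
chi: reached.
mu: reached.
nu would need sigma and gamma (Rule 6), but gamma is never established.
xi would need nu and chi (Rule 2), but nu is never established.
gamma would need omega and nu (Rule 4), but nu is never established.
sigma: reached.
Reached: chi, mu, and sigma — 3 of the 6.

3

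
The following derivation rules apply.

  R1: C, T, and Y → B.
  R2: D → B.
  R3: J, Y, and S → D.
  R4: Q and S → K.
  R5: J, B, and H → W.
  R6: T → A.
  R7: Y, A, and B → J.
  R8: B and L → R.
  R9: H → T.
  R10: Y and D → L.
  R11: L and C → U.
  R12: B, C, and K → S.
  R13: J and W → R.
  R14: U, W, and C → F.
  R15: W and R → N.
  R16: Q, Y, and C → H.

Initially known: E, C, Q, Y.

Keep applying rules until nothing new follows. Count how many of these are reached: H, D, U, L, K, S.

Q, Y, and C hold, so H follows (R16).
H: reached.
D would need J, Y, and S (R3), but S is never established.
U would need L and C (R11), but L is never established.
L would need Y and D (R10), but D is never established.
K would need Q and S (R4), but S is never established.
S would need B, C, and K (R12), but K is never established.
Reached: H — 1 of the 6.

1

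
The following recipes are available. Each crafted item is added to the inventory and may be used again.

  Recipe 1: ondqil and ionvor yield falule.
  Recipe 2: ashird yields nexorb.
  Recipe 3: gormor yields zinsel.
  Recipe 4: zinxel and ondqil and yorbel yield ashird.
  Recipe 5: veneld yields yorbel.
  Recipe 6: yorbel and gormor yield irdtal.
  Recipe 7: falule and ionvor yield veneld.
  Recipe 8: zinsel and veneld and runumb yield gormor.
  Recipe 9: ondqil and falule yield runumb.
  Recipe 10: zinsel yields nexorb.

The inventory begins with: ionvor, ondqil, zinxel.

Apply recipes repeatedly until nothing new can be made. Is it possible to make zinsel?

zinsel would need gormor (Recipe 3), but gormor is never obtained.

No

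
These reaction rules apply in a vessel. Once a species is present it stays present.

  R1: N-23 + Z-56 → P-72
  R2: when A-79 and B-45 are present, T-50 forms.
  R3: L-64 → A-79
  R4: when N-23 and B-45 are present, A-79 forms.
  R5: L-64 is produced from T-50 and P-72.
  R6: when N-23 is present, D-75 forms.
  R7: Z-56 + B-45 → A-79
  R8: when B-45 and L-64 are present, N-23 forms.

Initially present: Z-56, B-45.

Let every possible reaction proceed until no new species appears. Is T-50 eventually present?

Z-56 and B-45 present → A-79 forms (R7).
A-79 and B-45 present → T-50 forms (R2).

Yes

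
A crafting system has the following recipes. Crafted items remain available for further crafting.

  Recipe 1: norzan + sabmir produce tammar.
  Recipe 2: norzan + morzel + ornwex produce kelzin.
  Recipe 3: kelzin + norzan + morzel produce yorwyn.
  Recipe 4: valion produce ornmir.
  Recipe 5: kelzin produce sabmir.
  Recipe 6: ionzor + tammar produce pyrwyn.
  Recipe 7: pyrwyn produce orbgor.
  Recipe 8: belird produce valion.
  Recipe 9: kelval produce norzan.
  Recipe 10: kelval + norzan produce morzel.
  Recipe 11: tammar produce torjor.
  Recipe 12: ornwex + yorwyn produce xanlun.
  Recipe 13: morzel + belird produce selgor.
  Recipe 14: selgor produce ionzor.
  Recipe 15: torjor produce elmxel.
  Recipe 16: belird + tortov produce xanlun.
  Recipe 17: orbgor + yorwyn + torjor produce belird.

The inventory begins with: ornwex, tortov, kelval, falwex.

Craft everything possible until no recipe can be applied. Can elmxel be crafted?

Yes

Using Recipe 9, kelval makes norzan.
kelval + norzan → morzel (Recipe 10).
Using Recipe 2, norzan, morzel, and ornwex make kelzin.
kelzin → sabmir (Recipe 5).
norzan + sabmir → tammar (Recipe 1).
tammar → torjor (Recipe 11).
Using Recipe 15, torjor makes elmxel.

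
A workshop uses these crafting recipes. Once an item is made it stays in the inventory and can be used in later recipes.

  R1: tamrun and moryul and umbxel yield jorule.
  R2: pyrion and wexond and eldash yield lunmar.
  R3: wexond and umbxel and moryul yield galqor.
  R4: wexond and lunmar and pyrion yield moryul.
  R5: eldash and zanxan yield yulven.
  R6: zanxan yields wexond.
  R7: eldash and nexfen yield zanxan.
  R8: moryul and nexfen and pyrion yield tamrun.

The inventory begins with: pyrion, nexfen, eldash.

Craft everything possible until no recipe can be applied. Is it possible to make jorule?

jorule would need tamrun, moryul, and umbxel (R1), but umbxel is never obtained.

No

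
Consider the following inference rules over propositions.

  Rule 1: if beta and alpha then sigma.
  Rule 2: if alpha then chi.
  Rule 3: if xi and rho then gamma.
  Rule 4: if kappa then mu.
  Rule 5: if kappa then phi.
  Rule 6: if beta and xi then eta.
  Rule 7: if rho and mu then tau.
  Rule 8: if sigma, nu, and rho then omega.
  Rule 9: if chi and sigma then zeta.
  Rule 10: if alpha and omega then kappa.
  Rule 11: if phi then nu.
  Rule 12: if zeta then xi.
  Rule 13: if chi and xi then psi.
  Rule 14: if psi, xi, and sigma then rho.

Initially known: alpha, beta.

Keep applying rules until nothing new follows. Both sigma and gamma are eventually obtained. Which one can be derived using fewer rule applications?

sigma: From beta and alpha, Rule 1 gives sigma. [1 rule application]
gamma: From beta and alpha, Rule 1 gives sigma. From alpha, Rule 2 gives chi. From chi and sigma, Rule 9 gives zeta. zeta holds, so xi follows (Rule 12). chi and xi hold, so psi follows (Rule 13). psi, xi, and sigma hold, so rho follows (Rule 14). From xi and rho, Rule 3 gives gamma. [7 rule applications]
sigma needs fewer.

sigma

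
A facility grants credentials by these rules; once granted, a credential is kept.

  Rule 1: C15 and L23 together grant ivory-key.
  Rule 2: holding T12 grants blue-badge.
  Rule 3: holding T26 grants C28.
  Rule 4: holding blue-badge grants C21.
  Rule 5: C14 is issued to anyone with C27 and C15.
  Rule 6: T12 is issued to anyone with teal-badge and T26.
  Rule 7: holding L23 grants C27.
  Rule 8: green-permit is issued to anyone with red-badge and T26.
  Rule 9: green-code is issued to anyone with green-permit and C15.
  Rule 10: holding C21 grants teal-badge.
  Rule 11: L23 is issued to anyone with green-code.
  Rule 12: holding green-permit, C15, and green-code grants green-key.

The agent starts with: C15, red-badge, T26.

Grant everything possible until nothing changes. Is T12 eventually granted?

T12 would need teal-badge and T26 (Rule 6), but teal-badge is never granted.

No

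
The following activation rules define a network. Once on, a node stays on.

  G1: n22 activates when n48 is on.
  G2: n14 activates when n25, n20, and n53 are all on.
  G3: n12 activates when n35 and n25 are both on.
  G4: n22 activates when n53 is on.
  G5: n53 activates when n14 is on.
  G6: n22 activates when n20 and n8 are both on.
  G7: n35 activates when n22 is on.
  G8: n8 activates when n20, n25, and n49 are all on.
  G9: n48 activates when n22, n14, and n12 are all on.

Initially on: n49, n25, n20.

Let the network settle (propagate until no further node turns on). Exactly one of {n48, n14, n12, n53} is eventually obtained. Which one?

n12

G8: n20, n25, and n49 on → n8 on.
G6: n20 and n8 on → n22 on.
n22 is on, so n35 activates (G7).
n35 and n25 are on, so n12 activates (G3).
n48 would need n22, n14, and n12 (G9), but n14 never turns on. n14 would need n25, n20, and n53 (G2), but n53 never turns on. n53 would need n14 (G5), but n14 never turns on.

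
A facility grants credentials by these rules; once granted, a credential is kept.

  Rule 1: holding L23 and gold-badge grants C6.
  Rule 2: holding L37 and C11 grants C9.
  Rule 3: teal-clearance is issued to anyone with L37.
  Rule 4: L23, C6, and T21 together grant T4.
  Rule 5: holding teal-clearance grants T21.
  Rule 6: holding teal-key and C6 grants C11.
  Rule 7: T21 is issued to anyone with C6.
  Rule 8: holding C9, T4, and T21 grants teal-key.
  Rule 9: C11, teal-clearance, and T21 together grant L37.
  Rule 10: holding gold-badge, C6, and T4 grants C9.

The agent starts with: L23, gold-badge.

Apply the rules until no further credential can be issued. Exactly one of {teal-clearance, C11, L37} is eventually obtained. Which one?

Holding L23 and gold-badge grants C6 (Rule 1).
Holding C6 grants T21 (Rule 7).
Holding L23, C6, and T21 grants T4 (Rule 4).
Holding gold-badge, C6, and T4 grants C9 (Rule 10).
Holding C9, T4, and T21 grants teal-key (Rule 8).
Holding teal-key and C6 grants C11 (Rule 6).
L37 would need C11, teal-clearance, and T21 (Rule 9), but teal-clearance is never granted. teal-clearance would need L37 (Rule 3), but L37 is never granted.

C11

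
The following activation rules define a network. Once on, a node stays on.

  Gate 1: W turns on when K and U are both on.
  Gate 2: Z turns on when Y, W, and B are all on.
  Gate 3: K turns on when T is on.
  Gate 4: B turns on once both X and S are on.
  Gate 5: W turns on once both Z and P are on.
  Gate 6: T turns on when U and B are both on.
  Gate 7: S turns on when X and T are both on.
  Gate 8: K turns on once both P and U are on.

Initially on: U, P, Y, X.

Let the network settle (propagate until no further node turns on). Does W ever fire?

Yes

P and U are on, so K turns on (Gate 8).
K and U are on, so W turns on (Gate 1).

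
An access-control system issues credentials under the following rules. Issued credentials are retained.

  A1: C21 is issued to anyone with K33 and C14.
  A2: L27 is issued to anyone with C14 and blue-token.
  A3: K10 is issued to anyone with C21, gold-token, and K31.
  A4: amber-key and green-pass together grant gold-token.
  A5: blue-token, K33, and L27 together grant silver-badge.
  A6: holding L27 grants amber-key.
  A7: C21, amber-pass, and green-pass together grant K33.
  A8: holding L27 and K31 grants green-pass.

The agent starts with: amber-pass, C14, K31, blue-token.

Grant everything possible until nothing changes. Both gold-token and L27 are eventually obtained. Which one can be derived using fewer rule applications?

L27: Holding C14 and blue-token grants L27 (A2). [1 rule application]
gold-token: Holding C14 and blue-token grants L27 (A2). Holding L27 and K31 grants green-pass (A8). Holding L27 grants amber-key (A6). Holding amber-key and green-pass grants gold-token (A4). [4 rule applications]
L27 needs fewer.

L27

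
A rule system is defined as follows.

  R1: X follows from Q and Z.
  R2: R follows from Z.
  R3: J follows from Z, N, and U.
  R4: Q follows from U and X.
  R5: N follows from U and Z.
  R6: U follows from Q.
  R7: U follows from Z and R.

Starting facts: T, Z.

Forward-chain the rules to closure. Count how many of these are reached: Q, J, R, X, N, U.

From Z, R2 gives R.
Z and R hold, so U follows (R7).
From U and Z, R5 gives N.
From Z, N, and U, R3 gives J.
Q would need U and X (R4), but X is never established.
J: reached.
R: reached.
X would need Q and Z (R1), but Q is never established.
N: reached.
U: reached.
Reached: J, R, N, and U — 4 of the 6.

4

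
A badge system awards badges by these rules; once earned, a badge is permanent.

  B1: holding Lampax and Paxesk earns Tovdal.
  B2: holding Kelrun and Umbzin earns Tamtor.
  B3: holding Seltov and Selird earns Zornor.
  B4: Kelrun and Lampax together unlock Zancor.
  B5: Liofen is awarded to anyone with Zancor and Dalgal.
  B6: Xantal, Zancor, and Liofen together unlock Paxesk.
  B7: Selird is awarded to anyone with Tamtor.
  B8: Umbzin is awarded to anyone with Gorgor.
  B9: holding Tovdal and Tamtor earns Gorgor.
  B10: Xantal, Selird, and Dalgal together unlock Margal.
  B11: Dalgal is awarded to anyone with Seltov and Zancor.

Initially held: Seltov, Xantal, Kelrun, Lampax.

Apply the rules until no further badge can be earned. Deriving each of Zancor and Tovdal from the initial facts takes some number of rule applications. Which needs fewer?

Zancor

Zancor: With Kelrun and Lampax, Zancor is earned (B4). [1 rule application]
Tovdal: With Kelrun and Lampax, Zancor is earned (B4). With Seltov and Zancor, Dalgal is earned (B11). With Zancor and Dalgal, Liofen is earned (B5). With Xantal, Zancor, and Liofen, Paxesk is earned (B6). With Lampax and Paxesk, Tovdal is earned (B1). [5 rule applications]
Zancor needs fewer.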